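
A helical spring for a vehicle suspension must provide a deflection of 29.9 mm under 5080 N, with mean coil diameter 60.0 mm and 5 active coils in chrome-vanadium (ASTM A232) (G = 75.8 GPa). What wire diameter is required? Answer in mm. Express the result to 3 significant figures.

11.8 mm

Required rate k = F/δ = 5080/29.9 = 169.9 N/mm
d = (8D³N_a·k / G)^(1/4) = (8·60.0³·5·169.9 / (75.8×10³))^0.25
  = (19366)^0.25 = 11.7967 mm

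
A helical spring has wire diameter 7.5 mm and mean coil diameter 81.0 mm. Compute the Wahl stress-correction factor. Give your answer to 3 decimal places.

C = D/d = 81.0/7.5 = 10.8000
K_W = (4C−1)/(4C−4) + 0.615/C = 42.200/39.200 + 0.0569 = 1.1335

1.133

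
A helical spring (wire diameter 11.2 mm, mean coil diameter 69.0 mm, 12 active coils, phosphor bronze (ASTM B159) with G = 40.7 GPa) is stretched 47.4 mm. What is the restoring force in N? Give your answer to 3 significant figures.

963 N

k = Gd⁴/(8D³N_a) = (40.7×10³)(11.2⁴)/(8·69.0³·12) = 20.307 N/mm
F = k·δ = 20.307 × 47.4 = 962.56 N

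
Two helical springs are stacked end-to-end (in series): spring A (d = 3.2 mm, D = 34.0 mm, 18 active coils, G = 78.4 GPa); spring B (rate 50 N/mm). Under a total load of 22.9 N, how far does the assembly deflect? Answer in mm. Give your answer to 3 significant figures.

k_A = Gd⁴/(8D³N_a) = (78.4×10³)(3.2⁴)/(8·34.0³·18) = 1.4525 N/mm
Series: 1/k_eq = 1/1.4525 + 1/50 = 0.70847; k_eq = 1.4115 N/mm
δ = F/k_eq = 22.9/1.4115 = 16.224 mm

16.2 mm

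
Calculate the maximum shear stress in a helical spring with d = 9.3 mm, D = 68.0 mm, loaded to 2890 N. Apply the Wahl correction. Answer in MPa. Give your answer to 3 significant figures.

Spring index C = D/d = 68.0/9.3 = 7.3118
K_W = (4C−1)/(4C−4) + 0.615/C = 28.247/25.247 + 0.0841 = 1.2029
τ₀ = 8FD/(πd³) = 8·2890·68.0/(π·9.3³) = 1.57216e+06/2527 = 622.15 MPa
τ_max = K·τ₀ = 1.2029 × 622.15 = 748.41 MPa

748 MPa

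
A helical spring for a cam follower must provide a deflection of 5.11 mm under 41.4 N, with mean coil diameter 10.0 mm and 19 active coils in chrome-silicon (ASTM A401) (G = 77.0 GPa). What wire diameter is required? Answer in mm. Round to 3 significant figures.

Required rate k = F/δ = 41.4/5.11 = 8.1018 N/mm
d = (8D³N_a·k / G)^(1/4) = (8·10.0³·19·8.1018 / (77.0×10³))^0.25
  = (15.993)^0.25 = 1.9998 mm

2.00 mm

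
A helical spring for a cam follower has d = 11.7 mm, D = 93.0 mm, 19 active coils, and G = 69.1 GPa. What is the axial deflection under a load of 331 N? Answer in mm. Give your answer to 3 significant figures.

k = Gd⁴/(8D³N_a) = (69.1×10³)(11.7⁴)/(8·93.0³·19) = 10.591 N/mm
δ = F/k = 331 / 10.591 = 31.254 mm

31.3 mm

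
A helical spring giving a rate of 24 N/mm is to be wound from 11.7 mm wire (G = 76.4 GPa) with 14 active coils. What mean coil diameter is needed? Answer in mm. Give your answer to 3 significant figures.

81.1 mm

D = (Gd⁴/(8N_a·k))^(1/3) = (76.4×10³·11.7⁴/(8·14·24))^(1/3)
  = (532608)^(1/3) = 81.0592 mm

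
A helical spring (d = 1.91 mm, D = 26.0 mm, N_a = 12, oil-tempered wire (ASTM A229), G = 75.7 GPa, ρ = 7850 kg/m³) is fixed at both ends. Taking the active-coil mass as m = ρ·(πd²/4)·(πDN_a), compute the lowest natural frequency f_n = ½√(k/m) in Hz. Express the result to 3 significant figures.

82.3 Hz

k = Gd⁴/(8D³N_a) = (75.7×10³)(1.91⁴)/(8·26.0³·12) = 0.59709 N/mm = 597.09 N/m
Wire length L = πDN_a = π·26.0·12 = 980.18 mm
m = ρ·(πd²/4)·L = 7850 × 2.8652×10⁻⁶ m² × 0.98018 m = 0.022046 kg
f_n = ½√(k/m) = 0.5·√(597.09/0.022046) = 0.5·√(27084) = 82.286 Hz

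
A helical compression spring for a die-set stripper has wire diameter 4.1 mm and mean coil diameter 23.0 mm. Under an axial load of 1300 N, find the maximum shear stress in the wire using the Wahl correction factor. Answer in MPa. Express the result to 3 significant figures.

Spring index C = D/d = 23.0/4.1 = 5.6098
K_W = (4C−1)/(4C−4) + 0.615/C = 21.439/18.439 + 0.1096 = 1.2723
τ₀ = 8FD/(πd³) = 8·1300·23.0/(π·4.1³) = 239200/216.52 = 1104.7 MPa
τ_max = K·τ₀ = 1.2723 × 1104.7 = 1405.6 MPa

1410 MPa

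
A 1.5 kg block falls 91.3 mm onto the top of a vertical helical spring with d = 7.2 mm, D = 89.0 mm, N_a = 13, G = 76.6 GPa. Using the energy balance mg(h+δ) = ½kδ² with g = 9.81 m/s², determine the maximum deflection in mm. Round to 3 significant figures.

k = Gd⁴/(8D³N_a) = (76.6×10³)(7.2⁴)/(8·89.0³·13) = 2.8077 N/mm
W = mg = 1.5 × 9.81 = 14.715 N
½kδ² − Wδ − Wh = 0 → δ = (W + √(W² + 2kWh))/k
δ = (14.715 + √(216.53 + 7544.26))/2.8077 = (14.715 + 88.095)/2.8077 = 36.617 mm

36.6 mm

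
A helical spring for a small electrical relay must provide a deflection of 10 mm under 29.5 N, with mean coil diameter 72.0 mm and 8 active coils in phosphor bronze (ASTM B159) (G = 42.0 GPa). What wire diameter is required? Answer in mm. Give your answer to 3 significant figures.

6.40 mm

Required rate k = F/δ = 29.5/10 = 2.95 N/mm
d = (8D³N_a·k / G)^(1/4) = (8·72.0³·8·2.95 / (42.0×10³))^0.25
  = (1677.8)^0.25 = 6.4001 mm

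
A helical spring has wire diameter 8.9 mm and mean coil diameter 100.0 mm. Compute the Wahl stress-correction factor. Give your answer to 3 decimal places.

C = D/d = 100.0/8.9 = 11.2360
K_W = (4C−1)/(4C−4) + 0.615/C = 43.944/40.944 + 0.0547 = 1.1280

1.128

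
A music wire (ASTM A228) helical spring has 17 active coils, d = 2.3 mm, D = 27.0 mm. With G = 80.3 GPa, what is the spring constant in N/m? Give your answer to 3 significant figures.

839 N/m

k = Gd⁴/(8D³N_a) = (80.3×10³ × 2.3⁴) / (8 × 27.0³ × 17)
  = 2.24712e+06 / 2.67689e+06 = 0.83945 N/mm = 839.45 N/m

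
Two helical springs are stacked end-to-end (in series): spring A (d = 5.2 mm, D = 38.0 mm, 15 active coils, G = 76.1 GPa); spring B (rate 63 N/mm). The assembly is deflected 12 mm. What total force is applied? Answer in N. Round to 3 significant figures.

89.4 N

k_A = Gd⁴/(8D³N_a) = (76.1×10³)(5.2⁴)/(8·38.0³·15) = 8.4502 N/mm
Series: 1/k_eq = 1/8.4502 + 1/63 = 0.13421; k_eq = 7.4508 N/mm
F = k_eq·δ = 7.4508·12 = 89.41 N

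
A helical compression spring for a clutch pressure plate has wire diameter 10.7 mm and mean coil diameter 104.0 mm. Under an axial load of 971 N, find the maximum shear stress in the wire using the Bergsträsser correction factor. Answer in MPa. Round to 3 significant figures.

239 MPa

Spring index C = D/d = 104.0/10.7 = 9.7196
K_B = (4C+2)/(4C−3) = 40.879/35.879 = 1.1394
τ₀ = 8FD/(πd³) = 8·971·104.0/(π·10.7³) = 807872/3848.6 = 209.91 MPa
τ_max = K·τ₀ = 1.1394 × 209.91 = 239.17 MPa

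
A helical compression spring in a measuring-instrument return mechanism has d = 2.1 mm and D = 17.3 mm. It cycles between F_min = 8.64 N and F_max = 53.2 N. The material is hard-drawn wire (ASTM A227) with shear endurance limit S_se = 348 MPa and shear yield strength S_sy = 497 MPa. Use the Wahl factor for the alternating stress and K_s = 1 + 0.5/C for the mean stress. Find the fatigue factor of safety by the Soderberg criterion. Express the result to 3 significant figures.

1.49

C = D/d = 17.3/2.1 = 8.2381; K_W = (4C−1)/(4C−4)+0.615/C = 1.1783; K_s = 1+0.5/C = 1.0607
F_a = (F_max−F_min)/2 = 22.28 N; F_m = (F_max+F_min)/2 = 30.92 N
τ_a = K_W·8F_aD/(πd³) = 1.1783 × 105.98 = 124.88 MPa
τ_m = K_s·8F_mD/(πd³) = 1.0607 × 147.08 = 156.01 MPa
Soderberg: 1/n_f = τ_a/S_se + τ_m/S_sy = 124.88/348 + 156.01/497 = 0.35885 + 0.31391 = 0.67275
n_f = 1/0.67275 = 1.486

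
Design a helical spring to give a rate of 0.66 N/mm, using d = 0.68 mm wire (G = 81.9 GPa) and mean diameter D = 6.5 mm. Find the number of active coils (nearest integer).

12

N_a = Gd⁴/(8D³k) = (81.9×10³ × 0.68⁴)/(8 × 6.5³ × 0.66)
    = 17511.3 / 1450.02 = 12.08 → 12 coils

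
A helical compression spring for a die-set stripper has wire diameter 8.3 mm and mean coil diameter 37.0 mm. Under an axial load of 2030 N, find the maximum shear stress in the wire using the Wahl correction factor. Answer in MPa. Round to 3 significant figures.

453 MPa

Spring index C = D/d = 37.0/8.3 = 4.4578
K_W = (4C−1)/(4C−4) + 0.615/C = 16.831/13.831 + 0.1380 = 1.3549
τ₀ = 8FD/(πd³) = 8·2030·37.0/(π·8.3³) = 600880/1796.3 = 334.51 MPa
τ_max = K·τ₀ = 1.3549 × 334.51 = 453.21 MPa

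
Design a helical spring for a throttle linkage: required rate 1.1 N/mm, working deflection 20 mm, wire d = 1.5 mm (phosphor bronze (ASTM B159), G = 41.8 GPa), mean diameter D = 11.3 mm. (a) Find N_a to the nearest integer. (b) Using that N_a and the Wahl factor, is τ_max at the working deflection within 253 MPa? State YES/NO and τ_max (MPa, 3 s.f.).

N_a = Gd⁴/(8D³k) = (41.8×10³)(1.5⁴)/(8·11.3³·1.1) = 16.67 → N_a = 17
Actual rate k = Gd⁴/(8D³·17) = 1.0784 N/mm
Working load F = kδ = 1.0784·20 = 21.567 N
C = 11.3/1.5 = 7.5333; K_W = (4C−1)/(4C−4)+0.615/C = 1.1964
τ_max = K_W·8FD/(πd³) = 1.1964·183.88 = 220 MPa
τ_max ≤ 253 MPa → acceptable

(a) 17 coils; (b) YES, τ_max = 220 MPa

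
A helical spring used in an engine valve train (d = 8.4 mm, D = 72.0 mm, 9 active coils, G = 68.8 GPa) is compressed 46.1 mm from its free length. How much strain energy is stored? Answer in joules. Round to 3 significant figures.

k = Gd⁴/(8D³N_a) = (68.8×10³)(8.4⁴)/(8·72.0³·9) = 12.746 N/mm
U = ½kδ² = 0.5 × 12.746 × 46.1² = 13544 N·mm = 13.544 J

13.5 J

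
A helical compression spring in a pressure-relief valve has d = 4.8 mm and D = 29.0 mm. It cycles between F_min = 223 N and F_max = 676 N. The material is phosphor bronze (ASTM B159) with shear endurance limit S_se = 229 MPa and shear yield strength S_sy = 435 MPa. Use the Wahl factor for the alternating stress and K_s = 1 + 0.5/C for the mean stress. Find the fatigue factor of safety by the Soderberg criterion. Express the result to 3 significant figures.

C = D/d = 29.0/4.8 = 6.0417; K_W = (4C−1)/(4C−4)+0.615/C = 1.2506; K_s = 1+0.5/C = 1.0828
F_a = (F_max−F_min)/2 = 226.5 N; F_m = (F_max+F_min)/2 = 449.5 N
τ_a = K_W·8F_aD/(πd³) = 1.2506 × 151.25 = 189.14 MPa
τ_m = K_s·8F_mD/(πd³) = 1.0828 × 300.15 = 324.99 MPa
Soderberg: 1/n_f = τ_a/S_se + τ_m/S_sy = 189.14/229 + 324.99/435 = 0.82594 + 0.74711 = 1.5731
n_f = 1/1.5731 = 0.6357

0.636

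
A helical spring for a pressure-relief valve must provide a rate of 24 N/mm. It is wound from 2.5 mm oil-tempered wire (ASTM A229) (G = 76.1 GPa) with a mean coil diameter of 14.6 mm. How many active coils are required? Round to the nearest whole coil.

N_a = Gd⁴/(8D³k) = (76.1×10³ × 2.5⁴)/(8 × 14.6³ × 24)
    = 2.97266e+06 / 597530 = 4.975 → 5 coils

5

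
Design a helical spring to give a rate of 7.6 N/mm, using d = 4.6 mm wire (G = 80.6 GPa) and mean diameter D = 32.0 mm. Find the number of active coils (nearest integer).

18

N_a = Gd⁴/(8D³k) = (80.6×10³ × 4.6⁴)/(8 × 32.0³ × 7.6)
    = 3.60883e+07 / 1.99229e+06 = 18.11 → 18 coils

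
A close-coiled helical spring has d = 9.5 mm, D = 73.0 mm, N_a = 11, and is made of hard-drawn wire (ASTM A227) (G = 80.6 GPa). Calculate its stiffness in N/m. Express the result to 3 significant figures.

k = Gd⁴/(8D³N_a) = (80.6×10³ × 9.5⁴) / (8 × 73.0³ × 11)
  = 6.56492e+08 / 3.42335e+07 = 19.177 N/mm = 19177 N/m

19200 N/m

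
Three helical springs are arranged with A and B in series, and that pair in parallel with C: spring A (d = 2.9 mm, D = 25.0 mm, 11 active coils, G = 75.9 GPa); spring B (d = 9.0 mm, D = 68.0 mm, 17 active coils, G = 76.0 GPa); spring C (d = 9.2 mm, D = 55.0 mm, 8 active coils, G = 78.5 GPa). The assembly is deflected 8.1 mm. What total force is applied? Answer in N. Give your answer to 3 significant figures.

k_A = Gd⁴/(8D³N_a) = (75.9×10³)(2.9⁴)/(8·25.0³·11) = 3.9042 N/mm
k_B = Gd⁴/(8D³N_a) = (76.0×10³)(9.0⁴)/(8·68.0³·17) = 11.661 N/mm
k_C = Gd⁴/(8D³N_a) = (78.5×10³)(9.2⁴)/(8·55.0³·8) = 52.814 N/mm
Springs A,B series: k_AB = 1/(1/3.9042+1/11.661) = 2.9249 N/mm; parallel with C: k_eq = 2.9249+52.814 = 55.739 N/mm
F = k_eq·δ = 55.739·8.1 = 451.49 N

451 N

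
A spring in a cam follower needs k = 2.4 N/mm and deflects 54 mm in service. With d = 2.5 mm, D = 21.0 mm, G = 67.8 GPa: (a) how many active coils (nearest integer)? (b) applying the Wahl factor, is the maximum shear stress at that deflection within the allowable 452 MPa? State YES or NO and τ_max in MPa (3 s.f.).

(a) 15 coils; (b) NO, τ_max = 517 MPa

N_a = Gd⁴/(8D³k) = (67.8×10³)(2.5⁴)/(8·21.0³·2.4) = 14.89 → N_a = 15
Actual rate k = Gd⁴/(8D³·15) = 2.3831 N/mm
Working load F = kδ = 2.3831·54 = 128.69 N
C = 21.0/2.5 = 8.4000; K_W = (4C−1)/(4C−4)+0.615/C = 1.1746
τ_max = K_W·8FD/(πd³) = 1.1746·440.44 = 517.32 MPa
τ_max > 452 MPa → exceeds allowable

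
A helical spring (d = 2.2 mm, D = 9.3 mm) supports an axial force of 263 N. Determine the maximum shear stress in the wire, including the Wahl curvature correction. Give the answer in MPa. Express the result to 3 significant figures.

Spring index C = D/d = 9.3/2.2 = 4.2273
K_W = (4C−1)/(4C−4) + 0.615/C = 15.909/12.909 + 0.1455 = 1.3779
τ₀ = 8FD/(πd³) = 8·263·9.3/(π·2.2³) = 19567.2/33.452 = 584.94 MPa
τ_max = K·τ₀ = 1.3779 × 584.94 = 805.98 MPa

806 MPa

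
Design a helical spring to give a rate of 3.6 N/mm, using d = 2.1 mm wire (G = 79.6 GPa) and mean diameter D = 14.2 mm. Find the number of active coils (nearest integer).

N_a = Gd⁴/(8D³k) = (79.6×10³ × 2.1⁴)/(8 × 14.2³ × 3.6)
    = 1.54807e+06 / 82462.7 = 18.77 → 19 coils

19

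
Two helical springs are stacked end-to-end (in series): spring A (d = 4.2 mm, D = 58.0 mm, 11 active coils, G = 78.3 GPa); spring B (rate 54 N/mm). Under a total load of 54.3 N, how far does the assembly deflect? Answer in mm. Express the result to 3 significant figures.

k_A = Gd⁴/(8D³N_a) = (78.3×10³)(4.2⁴)/(8·58.0³·11) = 1.419 N/mm
Series: 1/k_eq = 1/1.419 + 1/54 = 0.72322; k_eq = 1.3827 N/mm
δ = F/k_eq = 54.3/1.3827 = 39.271 mm

39.3 mm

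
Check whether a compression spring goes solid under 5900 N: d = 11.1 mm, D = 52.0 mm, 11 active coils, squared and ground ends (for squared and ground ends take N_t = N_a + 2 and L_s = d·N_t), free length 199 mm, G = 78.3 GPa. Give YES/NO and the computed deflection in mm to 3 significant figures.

YES, δ = 61.4 mm

k = Gd⁴/(8D³N_a) = (78.3×10³)(11.1⁴)/(8·52.0³·11) = 96.064 N/mm
N_t = 13; L_s = 11.1·13 = 144.3 mm; δ_solid = L₀ − L_s = 199 − 144.3 = 54.7 mm
δ = F/k = 5900/96.064 = 61.417 mm
δ ≥ δ_solid → spring goes solid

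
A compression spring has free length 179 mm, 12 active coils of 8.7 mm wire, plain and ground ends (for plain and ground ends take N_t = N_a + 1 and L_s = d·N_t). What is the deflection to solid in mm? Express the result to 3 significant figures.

N_t = 13; L_s = 8.7·13 = 113.1 mm
δ_solid = L₀ − L_s = 179 − 113.1 = 65.9 mm

65.9 mm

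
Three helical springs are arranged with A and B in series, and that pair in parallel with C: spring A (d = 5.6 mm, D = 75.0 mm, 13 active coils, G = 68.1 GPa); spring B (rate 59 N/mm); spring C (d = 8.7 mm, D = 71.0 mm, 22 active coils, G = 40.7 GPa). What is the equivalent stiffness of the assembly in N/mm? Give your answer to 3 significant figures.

5.19 N/mm

k_A = Gd⁴/(8D³N_a) = (68.1×10³)(5.6⁴)/(8·75.0³·13) = 1.5264 N/mm
k_C = Gd⁴/(8D³N_a) = (40.7×10³)(8.7⁴)/(8·71.0³·22) = 3.7016 N/mm
Springs A,B series: k_AB = 1/(1/1.5264+1/59) = 1.488 N/mm; parallel with C: k_eq = 1.488+3.7016 = 5.1895 N/mm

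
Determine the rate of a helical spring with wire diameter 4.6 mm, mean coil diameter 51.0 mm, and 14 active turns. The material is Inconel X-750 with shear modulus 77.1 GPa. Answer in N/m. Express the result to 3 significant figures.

2320 N/m

k = Gd⁴/(8D³N_a) = (77.1×10³ × 4.6⁴) / (8 × 51.0³ × 14)
  = 3.45212e+07 / 1.48569e+07 = 2.3236 N/mm = 2323.6 N/m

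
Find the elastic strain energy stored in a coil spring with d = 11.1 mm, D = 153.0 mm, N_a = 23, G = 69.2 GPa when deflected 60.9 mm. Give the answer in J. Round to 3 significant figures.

2.96 J

k = Gd⁴/(8D³N_a) = (69.2×10³)(11.1⁴)/(8·153.0³·23) = 1.5941 N/mm
U = ½kδ² = 0.5 × 1.5941 × 60.9² = 2956 N·mm = 2.956 J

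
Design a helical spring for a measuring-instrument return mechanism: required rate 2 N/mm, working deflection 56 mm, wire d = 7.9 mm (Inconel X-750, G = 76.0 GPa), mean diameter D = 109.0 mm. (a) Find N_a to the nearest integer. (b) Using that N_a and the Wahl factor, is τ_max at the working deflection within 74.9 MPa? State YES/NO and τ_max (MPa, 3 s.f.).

N_a = Gd⁴/(8D³k) = (76.0×10³)(7.9⁴)/(8·109.0³·2) = 14.29 → N_a = 14
Actual rate k = Gd⁴/(8D³·14) = 2.0409 N/mm
Working load F = kδ = 2.0409·56 = 114.29 N
C = 109.0/7.9 = 13.7975; K_W = (4C−1)/(4C−4)+0.615/C = 1.1032
τ_max = K_W·8FD/(πd³) = 1.1032·64.342 = 70.981 MPa
τ_max ≤ 74.9 MPa → acceptable

(a) 14 coils; (b) YES, τ_max = 71.0 MPa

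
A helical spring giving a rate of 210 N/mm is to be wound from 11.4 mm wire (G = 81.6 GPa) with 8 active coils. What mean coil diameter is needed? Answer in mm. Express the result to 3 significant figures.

46.8 mm

D = (Gd⁴/(8N_a·k))^(1/3) = (81.6×10³·11.4⁴/(8·8·210))^(1/3)
  = (102544)^(1/3) = 46.8062 mm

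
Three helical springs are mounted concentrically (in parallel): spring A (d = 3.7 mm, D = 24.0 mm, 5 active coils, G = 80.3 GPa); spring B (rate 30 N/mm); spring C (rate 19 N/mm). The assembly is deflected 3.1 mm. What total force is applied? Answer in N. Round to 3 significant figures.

236 N

k_A = Gd⁴/(8D³N_a) = (80.3×10³)(3.7⁴)/(8·24.0³·5) = 27.216 N/mm
Parallel: k_eq = 27.216 + 30 + 19 = 76.216 N/mm
F = k_eq·δ = 76.216·3.1 = 236.27 N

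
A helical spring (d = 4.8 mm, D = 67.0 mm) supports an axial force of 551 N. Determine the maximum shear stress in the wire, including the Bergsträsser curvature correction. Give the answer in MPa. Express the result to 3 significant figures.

Spring index C = D/d = 67.0/4.8 = 13.9583
K_B = (4C+2)/(4C−3) = 57.833/52.833 = 1.0946
τ₀ = 8FD/(πd³) = 8·551·67.0/(π·4.8³) = 295336/347.44 = 850.05 MPa
τ_max = K·τ₀ = 1.0946 × 850.05 = 930.49 MPa

930 MPa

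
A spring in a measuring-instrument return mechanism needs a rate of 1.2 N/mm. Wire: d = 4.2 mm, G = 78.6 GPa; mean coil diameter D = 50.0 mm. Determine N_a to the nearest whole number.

N_a = Gd⁴/(8D³k) = (78.6×10³ × 4.2⁴)/(8 × 50.0³ × 1.2)
    = 2.44579e+07 / 1.2e+06 = 20.38 → 20 coils

20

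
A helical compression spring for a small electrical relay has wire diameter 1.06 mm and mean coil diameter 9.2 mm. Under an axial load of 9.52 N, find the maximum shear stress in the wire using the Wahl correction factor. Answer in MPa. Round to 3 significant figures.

Spring index C = D/d = 9.2/1.06 = 8.6792
K_W = (4C−1)/(4C−4) + 0.615/C = 33.717/30.717 + 0.0709 = 1.1685
τ₀ = 8FD/(πd³) = 8·9.52·9.2/(π·1.06³) = 700.672/3.7417 = 187.26 MPa
τ_max = K·τ₀ = 1.1685 × 187.26 = 218.82 MPa

219 MPa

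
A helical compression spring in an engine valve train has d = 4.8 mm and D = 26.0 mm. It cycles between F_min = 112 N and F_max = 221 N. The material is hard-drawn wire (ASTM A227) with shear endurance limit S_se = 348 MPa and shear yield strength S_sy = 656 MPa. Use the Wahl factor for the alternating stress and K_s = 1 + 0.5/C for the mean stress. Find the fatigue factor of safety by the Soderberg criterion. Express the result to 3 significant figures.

3.49

C = D/d = 26.0/4.8 = 5.4167; K_W = (4C−1)/(4C−4)+0.615/C = 1.2833; K_s = 1+0.5/C = 1.0923
F_a = (F_max−F_min)/2 = 54.5 N; F_m = (F_max+F_min)/2 = 166.5 N
τ_a = K_W·8F_aD/(πd³) = 1.2833 × 32.628 = 41.873 MPa
τ_m = K_s·8F_mD/(πd³) = 1.0923 × 99.679 = 108.88 MPa
Soderberg: 1/n_f = τ_a/S_se + τ_m/S_sy = 41.873/348 + 108.88/656 = 0.12032 + 0.16598 = 0.2863
n_f = 1/0.2863 = 3.493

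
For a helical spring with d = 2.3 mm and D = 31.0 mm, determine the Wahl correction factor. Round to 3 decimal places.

C = D/d = 31.0/2.3 = 13.4783
K_W = (4C−1)/(4C−4) + 0.615/C = 52.913/49.913 + 0.0456 = 1.1057

1.106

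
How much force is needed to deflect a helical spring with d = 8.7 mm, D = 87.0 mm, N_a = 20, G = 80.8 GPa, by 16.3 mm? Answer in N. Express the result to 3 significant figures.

71.6 N

k = Gd⁴/(8D³N_a) = (80.8×10³)(8.7⁴)/(8·87.0³·20) = 4.3935 N/mm
F = k·δ = 4.3935 × 16.3 = 71.614 N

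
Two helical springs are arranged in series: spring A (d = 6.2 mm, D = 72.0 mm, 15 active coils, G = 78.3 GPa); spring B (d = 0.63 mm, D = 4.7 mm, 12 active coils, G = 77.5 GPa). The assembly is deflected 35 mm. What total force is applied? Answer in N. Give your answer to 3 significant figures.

k_A = Gd⁴/(8D³N_a) = (78.3×10³)(6.2⁴)/(8·72.0³·15) = 2.5832 N/mm
k_B = Gd⁴/(8D³N_a) = (77.5×10³)(0.63⁴)/(8·4.7³·12) = 1.2249 N/mm
Series: 1/k_eq = 1/2.5832 + 1/1.2249 = 1.2035; k_eq = 0.8309 N/mm
F = k_eq·δ = 0.8309·35 = 29.081 N

29.1 N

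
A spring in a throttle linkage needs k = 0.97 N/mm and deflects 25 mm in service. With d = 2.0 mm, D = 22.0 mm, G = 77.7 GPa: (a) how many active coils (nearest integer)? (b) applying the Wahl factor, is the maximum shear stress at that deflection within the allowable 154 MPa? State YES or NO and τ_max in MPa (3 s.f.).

(a) 15 coils; (b) NO, τ_max = 193 MPa

N_a = Gd⁴/(8D³k) = (77.7×10³)(2.0⁴)/(8·22.0³·0.97) = 15.05 → N_a = 15
Actual rate k = Gd⁴/(8D³·15) = 0.97295 N/mm
Working load F = kδ = 0.97295·25 = 24.324 N
C = 22.0/2.0 = 11.0000; K_W = (4C−1)/(4C−4)+0.615/C = 1.1309
τ_max = K_W·8FD/(πd³) = 1.1309·170.34 = 192.63 MPa
τ_max > 154 MPa → exceeds allowable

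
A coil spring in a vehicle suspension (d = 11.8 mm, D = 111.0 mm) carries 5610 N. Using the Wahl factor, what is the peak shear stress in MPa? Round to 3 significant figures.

1110 MPa

Spring index C = D/d = 111.0/11.8 = 9.4068
K_W = (4C−1)/(4C−4) + 0.615/C = 36.627/33.627 + 0.0654 = 1.1546
τ₀ = 8FD/(πd³) = 8·5610·111.0/(π·11.8³) = 4.98168e+06/5161.7 = 965.12 MPa
τ_max = K·τ₀ = 1.1546 × 965.12 = 1114.3 MPa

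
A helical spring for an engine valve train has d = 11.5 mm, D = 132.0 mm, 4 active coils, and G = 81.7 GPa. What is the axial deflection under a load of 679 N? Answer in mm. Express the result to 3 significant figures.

k = Gd⁴/(8D³N_a) = (81.7×10³)(11.5⁴)/(8·132.0³·4) = 19.415 N/mm
δ = F/k = 679 / 19.415 = 34.973 mm

35.0 mm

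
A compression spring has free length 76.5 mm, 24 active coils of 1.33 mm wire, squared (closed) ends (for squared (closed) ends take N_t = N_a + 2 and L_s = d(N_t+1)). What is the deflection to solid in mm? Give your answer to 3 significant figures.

N_t = 26; L_s = 1.33·27 = 35.91 mm
δ_solid = L₀ − L_s = 76.5 − 35.91 = 40.59 mm

40.6 mm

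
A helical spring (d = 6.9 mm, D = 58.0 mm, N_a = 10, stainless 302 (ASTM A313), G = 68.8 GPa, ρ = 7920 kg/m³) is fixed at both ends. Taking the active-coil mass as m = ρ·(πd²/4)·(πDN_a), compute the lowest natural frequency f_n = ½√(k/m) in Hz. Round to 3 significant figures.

k = Gd⁴/(8D³N_a) = (68.8×10³)(6.9⁴)/(8·58.0³·10) = 9.991 N/mm = 9991 N/m
Wire length L = πDN_a = π·58.0·10 = 1822.1 mm
m = ρ·(πd²/4)·L = 7920 × 37.393×10⁻⁶ m² × 1.8221 m = 0.53962 kg
f_n = ½√(k/m) = 0.5·√(9991/0.53962) = 0.5·√(18515) = 68.035 Hz

68.0 Hz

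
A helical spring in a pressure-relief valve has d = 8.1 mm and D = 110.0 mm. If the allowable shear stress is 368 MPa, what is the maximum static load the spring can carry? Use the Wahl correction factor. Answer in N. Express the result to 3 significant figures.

632 N

C = D/d = 110.0/8.1 = 13.5802
K_W = (4C−1)/(4C−4) + 0.615/C = 53.321/50.321 + 0.0453 = 1.1049
τ_max = K·8FD/(πd³) → F_max = τ_allow·πd³/(8DK)
F_max = 368·π·8.1³/(8·110.0·1.1049) = 6.144e+05/972.32 = 631.9 N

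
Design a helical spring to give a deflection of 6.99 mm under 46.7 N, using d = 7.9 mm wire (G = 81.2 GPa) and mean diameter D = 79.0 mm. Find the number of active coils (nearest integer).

Required rate k = F/δ = 46.7/6.99 = 6.681 N/mm
N_a = Gd⁴/(8D³k) = (81.2×10³ × 7.9⁴)/(8 × 79.0³ × 6.681)
    = 3.16275e+08 / 2.63518e+07 = 12 → 12 coils

12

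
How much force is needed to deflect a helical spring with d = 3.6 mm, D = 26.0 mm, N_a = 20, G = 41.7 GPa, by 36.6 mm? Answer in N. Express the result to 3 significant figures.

91.2 N

k = Gd⁴/(8D³N_a) = (41.7×10³)(3.6⁴)/(8·26.0³·20) = 2.4906 N/mm
F = k·δ = 2.4906 × 36.6 = 91.156 N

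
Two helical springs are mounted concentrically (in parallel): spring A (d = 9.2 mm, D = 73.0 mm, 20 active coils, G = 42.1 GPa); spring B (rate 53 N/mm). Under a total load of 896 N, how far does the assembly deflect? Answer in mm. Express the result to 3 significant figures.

15.5 mm

k_A = Gd⁴/(8D³N_a) = (42.1×10³)(9.2⁴)/(8·73.0³·20) = 4.8456 N/mm
Parallel: k_eq = 4.8456 + 53 = 57.846 N/mm
δ = F/k_eq = 896/57.846 = 15.49 mm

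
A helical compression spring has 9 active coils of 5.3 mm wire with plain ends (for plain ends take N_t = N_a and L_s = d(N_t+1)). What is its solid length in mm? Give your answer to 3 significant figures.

53.0 mm

plain ends: N_t = N_a = 9
L_s = d·(N_t+1) = 5.3 × 10 = 53 mm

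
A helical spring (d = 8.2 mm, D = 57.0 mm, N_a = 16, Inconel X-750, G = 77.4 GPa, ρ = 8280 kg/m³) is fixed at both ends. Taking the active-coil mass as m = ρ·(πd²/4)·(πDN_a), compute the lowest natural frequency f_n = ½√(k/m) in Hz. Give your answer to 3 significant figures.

54.3 Hz

k = Gd⁴/(8D³N_a) = (77.4×10³)(8.2⁴)/(8·57.0³·16) = 14.763 N/mm = 14763 N/m
Wire length L = πDN_a = π·57.0·16 = 2865.1 mm
m = ρ·(πd²/4)·L = 8280 × 52.81×10⁻⁶ m² × 2.8651 m = 1.2528 kg
f_n = ½√(k/m) = 0.5·√(14763/1.2528) = 0.5·√(11783) = 54.276 Hz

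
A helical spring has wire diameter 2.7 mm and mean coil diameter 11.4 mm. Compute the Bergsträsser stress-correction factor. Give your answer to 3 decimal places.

C = D/d = 11.4/2.7 = 4.2222
K_B = (4C+2)/(4C−3) = 18.889/13.889 = 1.3600

1.360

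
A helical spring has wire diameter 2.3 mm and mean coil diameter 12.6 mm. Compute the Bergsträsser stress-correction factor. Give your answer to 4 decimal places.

C = D/d = 12.6/2.3 = 5.4783
K_B = (4C+2)/(4C−3) = 23.913/18.913 = 1.2644

1.2644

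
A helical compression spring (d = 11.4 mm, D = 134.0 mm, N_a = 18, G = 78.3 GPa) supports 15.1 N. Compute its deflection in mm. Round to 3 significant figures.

k = Gd⁴/(8D³N_a) = (78.3×10³)(11.4⁴)/(8·134.0³·18) = 3.8168 N/mm
δ = F/k = 15.1 / 3.8168 = 3.9561 mm

3.96 mm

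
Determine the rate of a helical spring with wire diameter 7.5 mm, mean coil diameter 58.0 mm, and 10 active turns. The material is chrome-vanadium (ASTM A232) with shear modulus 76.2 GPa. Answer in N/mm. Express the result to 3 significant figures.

k = Gd⁴/(8D³N_a) = (76.2×10³ × 7.5⁴) / (8 × 58.0³ × 10)
  = 2.41102e+08 / 1.5609e+07 = 15.446 N/mm

15.4 N/mm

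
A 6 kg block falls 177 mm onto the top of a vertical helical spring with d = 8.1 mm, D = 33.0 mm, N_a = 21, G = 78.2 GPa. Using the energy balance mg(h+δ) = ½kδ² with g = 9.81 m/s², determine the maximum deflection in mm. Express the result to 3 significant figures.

20.4 mm

k = Gd⁴/(8D³N_a) = (78.2×10³)(8.1⁴)/(8·33.0³·21) = 55.757 N/mm
W = mg = 6 × 9.81 = 58.86 N
½kδ² − Wδ − Wh = 0 → δ = (W + √(W² + 2kWh))/k
δ = (58.86 + √(3464.5 + 1.16177e+06))/55.757 = (58.86 + 1079.5)/55.757 = 20.416 mm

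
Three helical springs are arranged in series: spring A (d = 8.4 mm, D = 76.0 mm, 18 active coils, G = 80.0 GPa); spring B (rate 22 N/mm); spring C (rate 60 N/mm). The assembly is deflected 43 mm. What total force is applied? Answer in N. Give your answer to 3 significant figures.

k_A = Gd⁴/(8D³N_a) = (80.0×10³)(8.4⁴)/(8·76.0³·18) = 6.3009 N/mm
Series: 1/k_eq = 1/6.3009 + 1/22 + 1/60 = 0.22083; k_eq = 4.5284 N/mm
F = k_eq·δ = 4.5284·43 = 194.72 N

195 N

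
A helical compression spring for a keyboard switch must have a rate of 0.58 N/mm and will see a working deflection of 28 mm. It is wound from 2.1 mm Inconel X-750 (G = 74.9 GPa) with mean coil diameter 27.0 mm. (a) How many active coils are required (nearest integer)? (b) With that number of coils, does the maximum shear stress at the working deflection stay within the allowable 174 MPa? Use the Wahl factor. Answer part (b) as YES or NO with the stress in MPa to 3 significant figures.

N_a = Gd⁴/(8D³k) = (74.9×10³)(2.1⁴)/(8·27.0³·0.58) = 15.95 → N_a = 16
Actual rate k = Gd⁴/(8D³·16) = 0.57817 N/mm
Working load F = kδ = 0.57817·28 = 16.189 N
C = 27.0/2.1 = 12.8571; K_W = (4C−1)/(4C−4)+0.615/C = 1.1111
τ_max = K_W·8FD/(πd³) = 1.1111·120.19 = 133.54 MPa
τ_max ≤ 174 MPa → acceptable

(a) 16 coils; (b) YES, τ_max = 134 MPa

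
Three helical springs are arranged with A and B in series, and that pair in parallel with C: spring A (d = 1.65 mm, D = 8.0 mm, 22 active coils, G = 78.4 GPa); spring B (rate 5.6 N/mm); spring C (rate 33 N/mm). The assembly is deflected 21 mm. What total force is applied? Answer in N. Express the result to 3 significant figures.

k_A = Gd⁴/(8D³N_a) = (78.4×10³)(1.65⁴)/(8·8.0³·22) = 6.4487 N/mm
Springs A,B series: k_AB = 1/(1/6.4487+1/5.6) = 2.9972 N/mm; parallel with C: k_eq = 2.9972+33 = 35.997 N/mm
F = k_eq·δ = 35.997·21 = 755.94 N

756 N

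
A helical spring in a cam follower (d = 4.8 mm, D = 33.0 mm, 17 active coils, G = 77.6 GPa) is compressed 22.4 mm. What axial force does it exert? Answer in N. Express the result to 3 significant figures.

k = Gd⁴/(8D³N_a) = (77.6×10³)(4.8⁴)/(8·33.0³·17) = 8.4284 N/mm
F = k·δ = 8.4284 × 22.4 = 188.8 N

189 N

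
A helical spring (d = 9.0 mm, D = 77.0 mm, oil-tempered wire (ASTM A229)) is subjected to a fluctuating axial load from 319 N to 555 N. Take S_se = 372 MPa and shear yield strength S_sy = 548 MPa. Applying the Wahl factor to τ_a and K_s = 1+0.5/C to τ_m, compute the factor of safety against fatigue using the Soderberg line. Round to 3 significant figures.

C = D/d = 77.0/9.0 = 8.5556; K_W = (4C−1)/(4C−4)+0.615/C = 1.1711; K_s = 1+0.5/C = 1.0584
F_a = (F_max−F_min)/2 = 118 N; F_m = (F_max+F_min)/2 = 437 N
τ_a = K_W·8F_aD/(πd³) = 1.1711 × 31.738 = 37.17 MPa
τ_m = K_s·8F_mD/(πd³) = 1.0584 × 117.54 = 124.41 MPa
Soderberg: 1/n_f = τ_a/S_se + τ_m/S_sy = 37.17/372 + 124.41/548 = 0.09992 + 0.22702 = 0.32694
n_f = 1/0.32694 = 3.059

3.06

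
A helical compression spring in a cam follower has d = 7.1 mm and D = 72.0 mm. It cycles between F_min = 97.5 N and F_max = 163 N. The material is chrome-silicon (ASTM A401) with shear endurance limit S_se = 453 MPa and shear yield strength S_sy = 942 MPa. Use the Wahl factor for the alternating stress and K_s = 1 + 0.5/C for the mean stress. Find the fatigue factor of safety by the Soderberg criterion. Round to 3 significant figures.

C = D/d = 72.0/7.1 = 10.1408; K_W = (4C−1)/(4C−4)+0.615/C = 1.1427; K_s = 1+0.5/C = 1.0493
F_a = (F_max−F_min)/2 = 32.75 N; F_m = (F_max+F_min)/2 = 130.25 N
τ_a = K_W·8F_aD/(πd³) = 1.1427 × 16.777 = 19.171 MPa
τ_m = K_s·8F_mD/(πd³) = 1.0493 × 66.723 = 70.013 MPa
Soderberg: 1/n_f = τ_a/S_se + τ_m/S_sy = 19.171/453 + 70.013/942 = 0.04232 + 0.07432 = 0.11664
n_f = 1/0.11664 = 8.573

8.57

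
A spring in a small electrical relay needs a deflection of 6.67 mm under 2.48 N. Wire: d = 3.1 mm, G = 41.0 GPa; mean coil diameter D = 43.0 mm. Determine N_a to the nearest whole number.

16

Required rate k = F/δ = 2.48/6.67 = 0.37181 N/mm
N_a = Gd⁴/(8D³k) = (41.0×10³ × 3.1⁴)/(8 × 43.0³ × 0.37181)
    = 3.78644e+06 / 236495 = 16.01 → 16 coils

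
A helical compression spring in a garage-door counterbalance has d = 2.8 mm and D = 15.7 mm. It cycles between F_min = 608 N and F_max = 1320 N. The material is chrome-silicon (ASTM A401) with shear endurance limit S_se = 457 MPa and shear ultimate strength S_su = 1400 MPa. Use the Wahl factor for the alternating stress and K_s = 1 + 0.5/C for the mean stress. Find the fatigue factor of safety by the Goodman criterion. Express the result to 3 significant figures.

0.315

C = D/d = 15.7/2.8 = 5.6071; K_W = (4C−1)/(4C−4)+0.615/C = 1.2725; K_s = 1+0.5/C = 1.0892
F_a = (F_max−F_min)/2 = 356 N; F_m = (F_max+F_min)/2 = 964 N
τ_a = K_W·8F_aD/(πd³) = 1.2725 × 648.36 = 825.02 MPa
τ_m = K_s·8F_mD/(πd³) = 1.0892 × 1755.7 = 1912.2 MPa
Goodman: 1/n_f = τ_a/S_se + τ_m/S_su = 825.02/457 + 1912.2/1400 = 1.80529 + 1.36588 = 3.1712
n_f = 1/3.1712 = 0.3153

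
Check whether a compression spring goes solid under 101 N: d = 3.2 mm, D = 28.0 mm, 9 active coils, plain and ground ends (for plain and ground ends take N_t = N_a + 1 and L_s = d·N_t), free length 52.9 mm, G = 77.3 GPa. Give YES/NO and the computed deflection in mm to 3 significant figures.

k = Gd⁴/(8D³N_a) = (77.3×10³)(3.2⁴)/(8·28.0³·9) = 5.1283 N/mm
N_t = 10; L_s = 3.2·10 = 32 mm; δ_solid = L₀ − L_s = 52.9 − 32 = 20.9 mm
δ = F/k = 101/5.1283 = 19.695 mm
δ < δ_solid → spring does not go solid

NO, δ = 19.7 mm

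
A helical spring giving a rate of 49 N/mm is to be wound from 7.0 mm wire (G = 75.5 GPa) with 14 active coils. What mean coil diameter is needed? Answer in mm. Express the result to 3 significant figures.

D = (Gd⁴/(8N_a·k))^(1/3) = (75.5×10³·7.0⁴/(8·14·49))^(1/3)
  = (33031.2)^(1/3) = 32.0855 mm

32.1 mm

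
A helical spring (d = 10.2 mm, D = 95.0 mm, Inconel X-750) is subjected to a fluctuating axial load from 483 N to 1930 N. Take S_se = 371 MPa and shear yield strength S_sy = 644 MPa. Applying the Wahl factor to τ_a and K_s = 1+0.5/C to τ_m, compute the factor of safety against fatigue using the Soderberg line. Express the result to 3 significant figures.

C = D/d = 95.0/10.2 = 9.3137; K_W = (4C−1)/(4C−4)+0.615/C = 1.1562; K_s = 1+0.5/C = 1.0537
F_a = (F_max−F_min)/2 = 723.5 N; F_m = (F_max+F_min)/2 = 1206.5 N
τ_a = K_W·8F_aD/(πd³) = 1.1562 × 164.93 = 190.7 MPa
τ_m = K_s·8F_mD/(πd³) = 1.0537 × 275.04 = 289.8 MPa
Soderberg: 1/n_f = τ_a/S_se + τ_m/S_sy = 190.7/371 + 289.8/644 = 0.51402 + 0.45000 = 0.96402
n_f = 1/0.96402 = 1.037

1.04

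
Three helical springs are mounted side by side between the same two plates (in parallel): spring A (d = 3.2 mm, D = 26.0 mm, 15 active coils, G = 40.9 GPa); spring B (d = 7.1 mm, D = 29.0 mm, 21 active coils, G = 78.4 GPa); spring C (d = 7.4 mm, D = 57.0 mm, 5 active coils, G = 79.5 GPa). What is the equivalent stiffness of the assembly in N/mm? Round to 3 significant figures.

82.8 N/mm

k_A = Gd⁴/(8D³N_a) = (40.9×10³)(3.2⁴)/(8·26.0³·15) = 2.0334 N/mm
k_B = Gd⁴/(8D³N_a) = (78.4×10³)(7.1⁴)/(8·29.0³·21) = 48.623 N/mm
k_C = Gd⁴/(8D³N_a) = (79.5×10³)(7.4⁴)/(8·57.0³·5) = 32.182 N/mm
Parallel: k_eq = 2.0334 + 48.623 + 32.182 = 82.839 N/mm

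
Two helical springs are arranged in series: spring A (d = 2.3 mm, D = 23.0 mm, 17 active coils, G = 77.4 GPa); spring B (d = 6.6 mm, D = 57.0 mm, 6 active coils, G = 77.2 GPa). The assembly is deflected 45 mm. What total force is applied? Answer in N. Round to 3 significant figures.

54.6 N

k_A = Gd⁴/(8D³N_a) = (77.4×10³)(2.3⁴)/(8·23.0³·17) = 1.309 N/mm
k_B = Gd⁴/(8D³N_a) = (77.2×10³)(6.6⁴)/(8·57.0³·6) = 16.479 N/mm
Series: 1/k_eq = 1/1.309 + 1/16.479 = 0.82464; k_eq = 1.2126 N/mm
F = k_eq·δ = 1.2126·45 = 54.569 N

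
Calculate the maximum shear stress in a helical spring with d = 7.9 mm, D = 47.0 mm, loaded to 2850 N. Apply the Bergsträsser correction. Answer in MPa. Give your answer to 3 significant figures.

Spring index C = D/d = 47.0/7.9 = 5.9494
K_B = (4C+2)/(4C−3) = 25.797/20.797 = 1.2404
τ₀ = 8FD/(πd³) = 8·2850·47.0/(π·7.9³) = 1.0716e+06/1548.9 = 691.83 MPa
τ_max = K·τ₀ = 1.2404 × 691.83 = 858.16 MPa

858 MPa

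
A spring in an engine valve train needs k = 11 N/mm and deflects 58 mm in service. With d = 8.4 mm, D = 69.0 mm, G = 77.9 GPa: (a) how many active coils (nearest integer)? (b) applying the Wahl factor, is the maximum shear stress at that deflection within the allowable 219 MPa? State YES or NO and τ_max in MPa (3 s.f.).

N_a = Gd⁴/(8D³k) = (77.9×10³)(8.4⁴)/(8·69.0³·11) = 13.42 → N_a = 13
Actual rate k = Gd⁴/(8D³·13) = 11.352 N/mm
Working load F = kδ = 11.352·58 = 658.42 N
C = 69.0/8.4 = 8.2143; K_W = (4C−1)/(4C−4)+0.615/C = 1.1788
τ_max = K_W·8FD/(πd³) = 1.1788·195.19 = 230.09 MPa
τ_max > 219 MPa → exceeds allowable

(a) 13 coils; (b) NO, τ_max = 230 MPa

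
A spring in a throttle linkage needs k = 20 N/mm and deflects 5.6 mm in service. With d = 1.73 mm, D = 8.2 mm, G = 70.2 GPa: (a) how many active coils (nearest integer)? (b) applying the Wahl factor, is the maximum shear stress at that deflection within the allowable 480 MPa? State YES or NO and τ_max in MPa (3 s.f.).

N_a = Gd⁴/(8D³k) = (70.2×10³)(1.73⁴)/(8·8.2³·20) = 7.128 → N_a = 7
Actual rate k = Gd⁴/(8D³·7) = 20.365 N/mm
Working load F = kδ = 20.365·5.6 = 114.05 N
C = 8.2/1.73 = 4.7399; K_W = (4C−1)/(4C−4)+0.615/C = 1.3303
τ_max = K_W·8FD/(πd³) = 1.3303·459.93 = 611.85 MPa
τ_max > 480 MPa → exceeds allowable

(a) 7 coils; (b) NO, τ_max = 612 MPa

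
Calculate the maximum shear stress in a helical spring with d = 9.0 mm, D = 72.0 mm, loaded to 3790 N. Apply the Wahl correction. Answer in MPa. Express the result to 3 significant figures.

1130 MPa

Spring index C = D/d = 72.0/9.0 = 8.0000
K_W = (4C−1)/(4C−4) + 0.615/C = 31.000/28.000 + 0.0769 = 1.1840
τ₀ = 8FD/(πd³) = 8·3790·72.0/(π·9.0³) = 2.18304e+06/2290.2 = 953.2 MPa
τ_max = K·τ₀ = 1.1840 × 953.2 = 1128.6 MPa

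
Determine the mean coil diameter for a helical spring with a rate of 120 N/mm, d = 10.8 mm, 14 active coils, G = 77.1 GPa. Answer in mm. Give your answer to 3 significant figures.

42.7 mm

D = (Gd⁴/(8N_a·k))^(1/3) = (77.1×10³·10.8⁴/(8·14·120))^(1/3)
  = (78045.9)^(1/3) = 42.7350 mm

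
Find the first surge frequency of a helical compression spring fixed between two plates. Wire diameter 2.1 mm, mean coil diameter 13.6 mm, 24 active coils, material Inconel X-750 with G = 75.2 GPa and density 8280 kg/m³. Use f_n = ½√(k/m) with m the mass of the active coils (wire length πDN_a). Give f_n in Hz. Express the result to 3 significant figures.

160 Hz

k = Gd⁴/(8D³N_a) = (75.2×10³)(2.1⁴)/(8·13.6³·24) = 3.0281 N/mm = 3028.1 N/m
Wire length L = πDN_a = π·13.6·24 = 1025.4 mm
m = ρ·(πd²/4)·L = 8280 × 3.4636×10⁻⁶ m² × 1.0254 m = 0.029408 kg
f_n = ½√(k/m) = 0.5·√(3028.1/0.029408) = 0.5·√(1.0297e+05) = 160.45 Hz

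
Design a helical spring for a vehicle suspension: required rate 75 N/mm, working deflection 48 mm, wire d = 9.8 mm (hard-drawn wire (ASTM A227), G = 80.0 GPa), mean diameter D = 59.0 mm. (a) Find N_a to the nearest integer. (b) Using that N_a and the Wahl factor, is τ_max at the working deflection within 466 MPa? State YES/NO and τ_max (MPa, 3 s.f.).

N_a = Gd⁴/(8D³k) = (80.0×10³)(9.8⁴)/(8·59.0³·75) = 5.988 → N_a = 6
Actual rate k = Gd⁴/(8D³·6) = 74.851 N/mm
Working load F = kδ = 74.851·48 = 3592.8 N
C = 59.0/9.8 = 6.0204; K_W = (4C−1)/(4C−4)+0.615/C = 1.2515
τ_max = K_W·8FD/(πd³) = 1.2515·573.52 = 717.79 MPa
τ_max > 466 MPa → exceeds allowable

(a) 6 coils; (b) NO, τ_max = 718 MPa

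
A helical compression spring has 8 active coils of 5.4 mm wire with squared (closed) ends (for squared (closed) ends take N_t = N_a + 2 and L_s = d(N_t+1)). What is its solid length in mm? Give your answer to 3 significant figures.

squared (closed) ends: N_t = N_a + 2 = 8 + 2 = 10
L_s = d·(N_t+1) = 5.4 × 11 = 59.4 mm

59.4 mm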